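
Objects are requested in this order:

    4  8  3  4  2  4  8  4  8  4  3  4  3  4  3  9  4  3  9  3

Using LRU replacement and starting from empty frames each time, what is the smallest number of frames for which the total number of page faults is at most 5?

f=1: 20 faults
f=2: 11 faults
f=3: 7 faults
f=4: 5 faults
f=5: 5 faults
Smallest f with faults ≤ 5 is 4.

4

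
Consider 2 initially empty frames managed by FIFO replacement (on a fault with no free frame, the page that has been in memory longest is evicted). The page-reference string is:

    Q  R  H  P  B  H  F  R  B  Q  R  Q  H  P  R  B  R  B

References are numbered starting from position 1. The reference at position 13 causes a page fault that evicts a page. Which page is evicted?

pos 1: Q: fault, frames {Q}
pos 2: R: fault, frames {Q,R}
pos 3: H: fault, evict Q, frames {R,H}
pos 4: P: fault, evict R, frames {H,P}
pos 5: B: fault, evict H, frames {P,B}
pos 6: H: fault, evict P, frames {B,H}
pos 7: F: fault, evict B, frames {H,F}
pos 8: R: fault, evict H, frames {F,R}
pos 9: B: fault, evict F, frames {R,B}
pos 10: Q: fault, evict R, frames {B,Q}
pos 11: R: fault, evict B, frames {Q,R}
pos 12: Q: hit
pos 13: H: fault, evict Q, frames {R,H}
At position 13, page Q is evicted.

Q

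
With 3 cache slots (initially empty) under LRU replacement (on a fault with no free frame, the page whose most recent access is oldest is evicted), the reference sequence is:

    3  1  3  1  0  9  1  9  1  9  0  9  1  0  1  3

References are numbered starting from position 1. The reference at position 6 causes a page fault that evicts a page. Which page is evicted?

3

pos 1: 3 -> miss, frames {3}
pos 2: 1 -> miss, frames {3,1}
pos 3: 3 -> hit
pos 4: 1 -> hit
pos 5: 0 -> miss, frames {3,1,0}
pos 6: 9 -> miss, evict 3, frames {1,0,9}
At position 6, page 3 is evicted.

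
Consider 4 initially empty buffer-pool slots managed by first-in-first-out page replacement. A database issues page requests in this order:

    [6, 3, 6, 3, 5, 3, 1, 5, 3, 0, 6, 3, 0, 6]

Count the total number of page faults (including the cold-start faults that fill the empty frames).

7

6 → miss, frames (6)
3 → miss, frames (6 3)
6 → hit
3 → hit
5 → miss, frames (6 3 5)
3 → hit
1 → miss, frames (6 3 5 1)
5 → hit
3 → hit
0 → miss, evict 6, frames (3 5 1 0)
6 → miss, evict 3, frames (5 1 0 6)
3 → miss, evict 5, frames (1 0 6 3)
0 → hit
6 → hit
Page faults: 7.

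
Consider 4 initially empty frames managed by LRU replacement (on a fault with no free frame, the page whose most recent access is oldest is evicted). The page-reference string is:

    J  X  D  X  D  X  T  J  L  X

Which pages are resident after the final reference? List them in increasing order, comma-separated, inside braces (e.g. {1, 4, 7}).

{J, L, T, X}

J → miss, frames (J)
X → miss, frames (J X)
D → miss, frames (J X D)
X → hit
D → hit
X → hit
T → miss, frames (J D X T)
J → hit
L → miss, evict D, frames (X T J L)
X → hit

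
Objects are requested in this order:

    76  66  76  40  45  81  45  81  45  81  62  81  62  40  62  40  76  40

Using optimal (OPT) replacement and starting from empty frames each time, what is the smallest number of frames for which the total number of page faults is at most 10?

2

f=1: 18 faults
f=2: 8 faults
f=3: 7 faults
f=4: 6 faults
f=5: 6 faults
f=6: 6 faults
Smallest f with faults ≤ 10 is 2.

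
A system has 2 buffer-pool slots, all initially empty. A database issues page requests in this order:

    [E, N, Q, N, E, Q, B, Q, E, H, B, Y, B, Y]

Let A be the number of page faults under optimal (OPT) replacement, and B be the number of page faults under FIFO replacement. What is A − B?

Under OPT: F F F . F . F . F F . F . . → 8 faults.
Under FIFO: F F F . F . F F F F F F . . → 10 faults.
A − B = 8 − 10 = -2.

-2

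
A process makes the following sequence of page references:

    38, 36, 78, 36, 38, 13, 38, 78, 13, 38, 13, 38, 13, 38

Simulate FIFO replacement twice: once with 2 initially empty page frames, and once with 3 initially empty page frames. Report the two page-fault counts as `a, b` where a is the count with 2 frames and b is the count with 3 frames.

8, 5

2 frames: F F F . F F . F . F F . . . → 8 faults.
3 frames: F F F . . F F . . . . . . . → 5 faults.
5 < 8: adding a frame reduced faults, as is typical.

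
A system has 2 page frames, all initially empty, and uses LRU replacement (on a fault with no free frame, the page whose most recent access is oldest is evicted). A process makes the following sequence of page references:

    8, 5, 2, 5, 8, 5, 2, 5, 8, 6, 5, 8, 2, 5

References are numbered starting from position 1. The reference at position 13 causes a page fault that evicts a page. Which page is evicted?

pos 1: 8 → fault, frames [8]
pos 2: 5 → fault, frames [8, 5]
pos 3: 2 → fault, evict 8, frames [5, 2]
pos 4: 5 → hit
pos 5: 8 → fault, evict 2, frames [5, 8]
pos 6: 5 → hit
pos 7: 2 → fault, evict 8, frames [5, 2]
pos 8: 5 → hit
pos 9: 8 → fault, evict 2, frames [5, 8]
pos 10: 6 → fault, evict 5, frames [8, 6]
pos 11: 5 → fault, evict 8, frames [6, 5]
pos 12: 8 → fault, evict 6, frames [5, 8]
pos 13: 2 → fault, evict 5, frames [8, 2]
At position 13, page 5 is evicted.

5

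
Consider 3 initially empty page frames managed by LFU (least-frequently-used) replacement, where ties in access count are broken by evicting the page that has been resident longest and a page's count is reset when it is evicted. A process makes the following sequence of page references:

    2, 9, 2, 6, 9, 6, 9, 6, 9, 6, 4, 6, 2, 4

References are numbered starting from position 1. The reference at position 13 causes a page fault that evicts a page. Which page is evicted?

4

pos 1: 2 → miss, frames {2}
pos 2: 9 → miss, frames {2,9}
pos 3: 2 → hit
pos 4: 6 → miss, frames {2,9,6}
pos 5: 9 → hit
pos 6: 6 → hit
pos 7: 9 → hit
pos 8: 6 → hit
pos 9: 9 → hit
pos 10: 6 → hit
pos 11: 4 → miss, evict 2, frames {9,6,4}
pos 12: 6 → hit
pos 13: 2 → miss, evict 4, frames {9,6,2}
At position 13, page 4 is evicted.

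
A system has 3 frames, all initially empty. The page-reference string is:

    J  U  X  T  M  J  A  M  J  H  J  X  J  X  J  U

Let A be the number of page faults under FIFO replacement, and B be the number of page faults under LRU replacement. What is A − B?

1

Under FIFO: F F F F F F F . . F . F F . . F → 11 faults.
Under LRU: F F F F F F F . . F . F . . . F → 10 faults.
A − B = 11 − 10 = 1.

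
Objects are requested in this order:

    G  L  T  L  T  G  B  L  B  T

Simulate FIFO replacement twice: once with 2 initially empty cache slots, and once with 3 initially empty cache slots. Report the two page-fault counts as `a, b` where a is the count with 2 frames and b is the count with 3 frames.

2 frames: F F F . . F F F . F → 7 faults.
3 frames: F F F . . . F . . . → 4 faults.
4 < 7: adding a frame reduced faults, as is typical.

7, 4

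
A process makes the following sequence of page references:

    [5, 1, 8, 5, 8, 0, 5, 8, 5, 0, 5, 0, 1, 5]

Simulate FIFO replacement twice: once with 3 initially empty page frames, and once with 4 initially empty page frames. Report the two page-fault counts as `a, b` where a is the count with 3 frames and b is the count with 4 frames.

6, 4

3 frames: F F F . . F F . . . . . F . → 6 faults.
4 frames: F F F . . F . . . . . . . . → 4 faults.
4 < 6: adding a frame reduced faults, as is typical.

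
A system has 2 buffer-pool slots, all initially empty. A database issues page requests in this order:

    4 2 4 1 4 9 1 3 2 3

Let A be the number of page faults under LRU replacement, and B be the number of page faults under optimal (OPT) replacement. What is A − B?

1

Under LRU: F F . F . F F F F . → 7 faults.
Under OPT: F F . F . F . F F . → 6 faults.
A − B = 7 − 6 = 1.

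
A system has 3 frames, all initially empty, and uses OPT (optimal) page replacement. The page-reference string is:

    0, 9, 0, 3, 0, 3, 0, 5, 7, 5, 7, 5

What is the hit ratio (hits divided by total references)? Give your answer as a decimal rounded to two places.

0.58

0 -> miss, frames (0)
9 -> miss, frames (0 9)
0 -> hit
3 -> miss, frames (0 9 3)
0 -> hit
3 -> hit
0 -> hit
5 -> miss, evict 3, frames (0 9 5)
7 -> miss, evict 9, frames (0 5 7)
5 -> hit
7 -> hit
5 -> hit
Hits: 7 of 12 references → 7/12 = 0.5833.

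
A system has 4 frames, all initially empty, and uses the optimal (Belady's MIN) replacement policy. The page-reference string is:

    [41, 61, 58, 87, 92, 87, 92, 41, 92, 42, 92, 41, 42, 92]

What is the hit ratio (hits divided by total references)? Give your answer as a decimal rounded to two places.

0.57

41 -> fault, frames {41}
61 -> fault, frames {41,61}
58 -> fault, frames {41,61,58}
87 -> fault, frames {41,61,58,87}
92 -> fault, evict 58, frames {41,61,87,92}
87 -> hit
92 -> hit
41 -> hit
92 -> hit
42 -> fault, evict 87, frames {41,61,92,42}
92 -> hit
41 -> hit
42 -> hit
92 -> hit
Hits: 8 of 14 references → 8/14 = 0.5714.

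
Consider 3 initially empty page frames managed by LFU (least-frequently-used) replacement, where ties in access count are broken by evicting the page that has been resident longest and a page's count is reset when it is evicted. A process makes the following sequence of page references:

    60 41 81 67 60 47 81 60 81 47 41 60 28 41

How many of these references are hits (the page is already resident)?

60 → miss, frames {60}
41 → miss, frames {60,41}
81 → miss, frames {60,41,81}
67 → miss, evict 60, frames {41,81,67}
60 → miss, evict 41, frames {81,67,60}
47 → miss, evict 81, frames {67,60,47}
81 → miss, evict 67, frames {60,47,81}
60 → hit
81 → hit
47 → hit
41 → miss, evict 60, frames {47,81,41}
60 → miss, evict 41, frames {47,81,60}
28 → miss, evict 60, frames {47,81,28}
41 → miss, evict 28, frames {47,81,41}
Hits: 3.

3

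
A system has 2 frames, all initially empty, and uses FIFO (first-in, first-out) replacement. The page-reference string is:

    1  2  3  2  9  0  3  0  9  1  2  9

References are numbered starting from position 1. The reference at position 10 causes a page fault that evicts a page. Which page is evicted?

3

pos 1: 1: miss, frames {1}
pos 2: 2: miss, frames {1,2}
pos 3: 3: miss, evict 1, frames {2,3}
pos 4: 2: hit
pos 5: 9: miss, evict 2, frames {3,9}
pos 6: 0: miss, evict 3, frames {9,0}
pos 7: 3: miss, evict 9, frames {0,3}
pos 8: 0: hit
pos 9: 9: miss, evict 0, frames {3,9}
pos 10: 1: miss, evict 3, frames {9,1}
At position 10, page 3 is evicted.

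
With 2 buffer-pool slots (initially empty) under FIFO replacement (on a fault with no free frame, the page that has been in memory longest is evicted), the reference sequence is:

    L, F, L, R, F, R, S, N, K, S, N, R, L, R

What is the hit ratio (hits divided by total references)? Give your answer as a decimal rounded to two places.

0.29

L → miss, frames (L)
F → miss, frames (L F)
L → hit
R → miss, evict L, frames (F R)
F → hit
R → hit
S → miss, evict F, frames (R S)
N → miss, evict R, frames (S N)
K → miss, evict S, frames (N K)
S → miss, evict N, frames (K S)
N → miss, evict K, frames (S N)
R → miss, evict S, frames (N R)
L → miss, evict N, frames (R L)
R → hit
Hits: 4 of 14 references → 4/14 = 0.2857.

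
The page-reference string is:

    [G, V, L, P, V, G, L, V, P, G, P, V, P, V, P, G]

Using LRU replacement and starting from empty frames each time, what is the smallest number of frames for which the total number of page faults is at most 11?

3

f=1: 16 faults
f=2: 12 faults
f=3: 8 faults
f=4: 4 faults
Smallest f with faults ≤ 11 is 3.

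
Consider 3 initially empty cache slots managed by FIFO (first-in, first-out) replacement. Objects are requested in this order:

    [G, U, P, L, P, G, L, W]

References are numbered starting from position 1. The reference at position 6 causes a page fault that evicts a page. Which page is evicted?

U

pos 1: G -> miss, frames (G)
pos 2: U -> miss, frames (G U)
pos 3: P -> miss, frames (G U P)
pos 4: L -> miss, evict G, frames (U P L)
pos 5: P -> hit
pos 6: G -> miss, evict U, frames (P L G)
At position 6, page U is evicted.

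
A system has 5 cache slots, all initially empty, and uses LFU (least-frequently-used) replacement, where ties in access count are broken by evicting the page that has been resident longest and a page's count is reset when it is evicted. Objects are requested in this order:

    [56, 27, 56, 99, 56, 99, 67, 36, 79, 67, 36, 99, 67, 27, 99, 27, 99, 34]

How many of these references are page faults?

56: miss, frames (56)
27: miss, frames (56 27)
56: hit
99: miss, frames (56 27 99)
56: hit
99: hit
67: miss, frames (56 27 99 67)
36: miss, frames (56 27 99 67 36)
79: miss, evict 27, frames (56 99 67 36 79)
67: hit
36: hit
99: hit
67: hit
27: miss, evict 79, frames (56 99 67 36 27)
99: hit
27: hit
99: hit
34: miss, evict 36, frames (56 99 67 27 34)
Page faults: 8.

8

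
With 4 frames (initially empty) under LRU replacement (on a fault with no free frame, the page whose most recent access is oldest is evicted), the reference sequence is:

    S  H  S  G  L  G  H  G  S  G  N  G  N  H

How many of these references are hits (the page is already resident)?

S: miss, frames (S)
H: miss, frames (S H)
S: hit
G: miss, frames (H S G)
L: miss, frames (H S G L)
G: hit
H: hit
G: hit
S: hit
G: hit
N: miss, evict L, frames (H S G N)
G: hit
N: hit
H: hit
Hits: 9.

9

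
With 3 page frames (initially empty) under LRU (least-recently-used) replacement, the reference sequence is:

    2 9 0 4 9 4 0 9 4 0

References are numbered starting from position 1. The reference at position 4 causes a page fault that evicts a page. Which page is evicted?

pos 1: 2: miss, frames (2)
pos 2: 9: miss, frames (2 9)
pos 3: 0: miss, frames (2 9 0)
pos 4: 4: miss, evict 2, frames (9 0 4)
At position 4, page 2 is evicted.

2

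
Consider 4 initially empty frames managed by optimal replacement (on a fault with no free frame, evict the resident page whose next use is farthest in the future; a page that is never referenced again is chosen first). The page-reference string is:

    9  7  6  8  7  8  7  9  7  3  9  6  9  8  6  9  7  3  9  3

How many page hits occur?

14

9: miss, frames (9)
7: miss, frames (9 7)
6: miss, frames (9 7 6)
8: miss, frames (9 7 6 8)
7: hit
8: hit
7: hit
9: hit
7: hit
3: miss, evict 7, frames (9 6 8 3)
9: hit
6: hit
9: hit
8: hit
6: hit
9: hit
7: miss, evict 8, frames (9 6 3 7)
3: hit
9: hit
3: hit
Hits: 14.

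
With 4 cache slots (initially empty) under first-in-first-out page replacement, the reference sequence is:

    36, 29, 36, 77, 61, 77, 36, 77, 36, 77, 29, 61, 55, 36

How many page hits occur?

8

36 -> miss, frames (36)
29 -> miss, frames (36 29)
36 -> hit
77 -> miss, frames (36 29 77)
61 -> miss, frames (36 29 77 61)
77 -> hit
36 -> hit
77 -> hit
36 -> hit
77 -> hit
29 -> hit
61 -> hit
55 -> miss, evict 36, frames (29 77 61 55)
36 -> miss, evict 29, frames (77 61 55 36)
Hits: 8.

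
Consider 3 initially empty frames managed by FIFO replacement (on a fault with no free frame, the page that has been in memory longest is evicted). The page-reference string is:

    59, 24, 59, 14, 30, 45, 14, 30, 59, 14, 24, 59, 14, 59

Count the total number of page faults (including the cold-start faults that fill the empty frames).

8

59 → miss, frames [59]
24 → miss, frames [59, 24]
59 → hit
14 → miss, frames [59, 24, 14]
30 → miss, evict 59, frames [24, 14, 30]
45 → miss, evict 24, frames [14, 30, 45]
14 → hit
30 → hit
59 → miss, evict 14, frames [30, 45, 59]
14 → miss, evict 30, frames [45, 59, 14]
24 → miss, evict 45, frames [59, 14, 24]
59 → hit
14 → hit
59 → hit
Page faults: 8.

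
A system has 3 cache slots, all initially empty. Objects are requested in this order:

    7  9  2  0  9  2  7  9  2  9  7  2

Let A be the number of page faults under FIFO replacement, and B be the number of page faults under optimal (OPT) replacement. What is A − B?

Under FIFO: F F F F . . F F F . . . → 7 faults.
Under OPT: F F F F . . F . . . . . → 5 faults.
A − B = 7 − 5 = 2.

2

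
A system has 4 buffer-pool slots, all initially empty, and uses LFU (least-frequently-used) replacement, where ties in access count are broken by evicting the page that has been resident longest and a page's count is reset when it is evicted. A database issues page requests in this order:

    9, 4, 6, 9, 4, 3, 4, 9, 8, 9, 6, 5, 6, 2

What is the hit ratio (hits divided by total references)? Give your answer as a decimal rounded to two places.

9: fault, frames [9]
4: fault, frames [9, 4]
6: fault, frames [9, 4, 6]
9: hit
4: hit
3: fault, frames [9, 4, 6, 3]
4: hit
9: hit
8: fault, evict 6, frames [9, 4, 3, 8]
9: hit
6: fault, evict 3, frames [9, 4, 8, 6]
5: fault, evict 8, frames [9, 4, 6, 5]
6: hit
2: fault, evict 5, frames [9, 4, 6, 2]
Hits: 6 of 14 references → 6/14 = 0.4286.

0.43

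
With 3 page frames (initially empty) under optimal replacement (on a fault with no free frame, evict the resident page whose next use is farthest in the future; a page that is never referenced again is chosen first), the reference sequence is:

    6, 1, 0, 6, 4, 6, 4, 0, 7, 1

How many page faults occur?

6 -> fault, frames {6}
1 -> fault, frames {6,1}
0 -> fault, frames {6,1,0}
6 -> hit
4 -> fault, evict 1, frames {6,0,4}
6 -> hit
4 -> hit
0 -> hit
7 -> fault, evict 4, frames {6,0,7}
1 -> fault, evict 7, frames {6,0,1}
Page faults: 6.

6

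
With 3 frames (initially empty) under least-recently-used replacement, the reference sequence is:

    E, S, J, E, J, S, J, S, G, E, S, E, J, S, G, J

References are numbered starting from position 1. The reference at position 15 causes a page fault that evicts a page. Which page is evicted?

pos 1: E → fault, frames [E]
pos 2: S → fault, frames [E, S]
pos 3: J → fault, frames [E, S, J]
pos 4: E → hit
pos 5: J → hit
pos 6: S → hit
pos 7: J → hit
pos 8: S → hit
pos 9: G → fault, evict E, frames [J, S, G]
pos 10: E → fault, evict J, frames [S, G, E]
pos 11: S → hit
pos 12: E → hit
pos 13: J → fault, evict G, frames [S, E, J]
pos 14: S → hit
pos 15: G → fault, evict E, frames [J, S, G]
At position 15, page E is evicted.

E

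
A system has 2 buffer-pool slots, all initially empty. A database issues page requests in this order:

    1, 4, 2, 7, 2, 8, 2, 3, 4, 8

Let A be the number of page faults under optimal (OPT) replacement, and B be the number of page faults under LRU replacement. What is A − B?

Under OPT: F F F F . F . F F . → 7 faults.
Under LRU: F F F F . F . F F F → 8 faults.
A − B = 7 − 8 = -1.

-1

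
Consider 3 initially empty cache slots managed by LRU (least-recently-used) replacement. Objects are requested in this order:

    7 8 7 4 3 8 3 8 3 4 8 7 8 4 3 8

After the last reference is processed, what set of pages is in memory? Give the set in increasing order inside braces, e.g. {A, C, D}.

{3, 4, 8}

7 -> miss, frames [7]
8 -> miss, frames [7, 8]
7 -> hit
4 -> miss, frames [8, 7, 4]
3 -> miss, evict 8, frames [7, 4, 3]
8 -> miss, evict 7, frames [4, 3, 8]
3 -> hit
8 -> hit
3 -> hit
4 -> hit
8 -> hit
7 -> miss, evict 3, frames [4, 8, 7]
8 -> hit
4 -> hit
3 -> miss, evict 7, frames [8, 4, 3]
8 -> hit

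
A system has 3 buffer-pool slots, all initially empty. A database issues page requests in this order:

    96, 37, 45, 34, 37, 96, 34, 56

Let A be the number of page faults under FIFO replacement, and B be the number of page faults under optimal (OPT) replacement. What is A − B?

Under FIFO: F F F F . F . F → 6 faults.
Under OPT: F F F F . . . F → 5 faults.
A − B = 6 − 5 = 1.

1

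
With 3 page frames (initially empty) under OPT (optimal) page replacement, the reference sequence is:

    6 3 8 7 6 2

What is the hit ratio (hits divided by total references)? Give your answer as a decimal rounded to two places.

6 → fault, frames {6}
3 → fault, frames {6,3}
8 → fault, frames {6,3,8}
7 → fault, evict 8, frames {6,3,7}
6 → hit
2 → fault, evict 7, frames {6,3,2}
Hits: 1 of 6 references → 1/6 = 0.1667.

0.17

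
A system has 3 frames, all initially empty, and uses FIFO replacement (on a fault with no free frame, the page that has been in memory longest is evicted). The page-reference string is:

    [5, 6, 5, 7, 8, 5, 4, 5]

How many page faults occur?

6

5: fault, frames {5}
6: fault, frames {5,6}
5: hit
7: fault, frames {5,6,7}
8: fault, evict 5, frames {6,7,8}
5: fault, evict 6, frames {7,8,5}
4: fault, evict 7, frames {8,5,4}
5: hit
Page faults: 6.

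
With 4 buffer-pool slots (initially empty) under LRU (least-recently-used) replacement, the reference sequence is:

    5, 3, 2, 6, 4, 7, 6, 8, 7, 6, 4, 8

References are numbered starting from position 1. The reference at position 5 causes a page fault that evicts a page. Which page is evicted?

pos 1: 5 → miss, frames (5)
pos 2: 3 → miss, frames (5 3)
pos 3: 2 → miss, frames (5 3 2)
pos 4: 6 → miss, frames (5 3 2 6)
pos 5: 4 → miss, evict 5, frames (3 2 6 4)
At position 5, page 5 is evicted.

5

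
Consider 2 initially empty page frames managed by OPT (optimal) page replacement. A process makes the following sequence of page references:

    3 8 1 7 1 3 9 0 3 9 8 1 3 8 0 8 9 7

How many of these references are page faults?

14

3: miss, frames {3}
8: miss, frames {3,8}
1: miss, evict 8, frames {3,1}
7: miss, evict 3, frames {1,7}
1: hit
3: miss, evict 7, frames {1,3}
9: miss, evict 1, frames {3,9}
0: miss, evict 9, frames {3,0}
3: hit
9: miss, evict 0, frames {3,9}
8: miss, evict 9, frames {3,8}
1: miss, evict 8, frames {3,1}
3: hit
8: miss, evict 1, frames {3,8}
0: miss, evict 3, frames {8,0}
8: hit
9: miss, evict 0, frames {8,9}
7: miss, evict 9, frames {8,7}
Page faults: 14.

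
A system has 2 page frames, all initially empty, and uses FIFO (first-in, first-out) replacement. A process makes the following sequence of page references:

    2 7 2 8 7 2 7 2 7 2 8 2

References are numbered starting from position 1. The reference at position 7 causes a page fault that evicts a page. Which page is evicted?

pos 1: 2 -> fault, frames {2}
pos 2: 7 -> fault, frames {2,7}
pos 3: 2 -> hit
pos 4: 8 -> fault, evict 2, frames {7,8}
pos 5: 7 -> hit
pos 6: 2 -> fault, evict 7, frames {8,2}
pos 7: 7 -> fault, evict 8, frames {2,7}
At position 7, page 8 is evicted.

8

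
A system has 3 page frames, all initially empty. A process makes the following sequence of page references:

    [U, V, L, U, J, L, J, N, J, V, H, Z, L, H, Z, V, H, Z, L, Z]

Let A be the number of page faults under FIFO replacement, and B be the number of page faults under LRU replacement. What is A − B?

Under FIFO: F F F . F . . F . F F F F . . F F F F . → 13 faults.
Under LRU: F F F . F . . F . F F F F . . F . . F . → 11 faults.
A − B = 13 − 11 = 2.

2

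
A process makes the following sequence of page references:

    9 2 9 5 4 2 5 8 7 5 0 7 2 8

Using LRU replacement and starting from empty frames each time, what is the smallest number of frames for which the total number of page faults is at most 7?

f=1: 14 faults
f=2: 13 faults
f=3: 10 faults
f=4: 9 faults
f=5: 7 faults
f=6: 7 faults
f=7: 7 faults
Smallest f with faults ≤ 7 is 5.

5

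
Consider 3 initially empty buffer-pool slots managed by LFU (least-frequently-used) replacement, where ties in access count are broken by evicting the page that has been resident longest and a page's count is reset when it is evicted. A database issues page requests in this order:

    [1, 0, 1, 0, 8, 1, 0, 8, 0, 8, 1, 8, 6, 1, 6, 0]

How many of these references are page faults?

6

1: fault, frames (1)
0: fault, frames (1 0)
1: hit
0: hit
8: fault, frames (1 0 8)
1: hit
0: hit
8: hit
0: hit
8: hit
1: hit
8: hit
6: fault, evict 1, frames (0 8 6)
1: fault, evict 6, frames (0 8 1)
6: fault, evict 1, frames (0 8 6)
0: hit
Page faults: 6.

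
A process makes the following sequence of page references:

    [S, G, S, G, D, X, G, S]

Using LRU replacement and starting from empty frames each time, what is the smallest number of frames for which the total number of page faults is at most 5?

3

f=1: 8 faults
f=2: 6 faults
f=3: 5 faults
f=4: 4 faults
Smallest f with faults ≤ 5 is 3.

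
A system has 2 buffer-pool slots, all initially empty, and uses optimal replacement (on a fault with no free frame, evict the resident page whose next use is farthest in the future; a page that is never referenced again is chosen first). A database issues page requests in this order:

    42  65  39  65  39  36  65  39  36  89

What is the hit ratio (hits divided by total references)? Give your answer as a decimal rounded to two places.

0.40

42 -> fault, frames [42]
65 -> fault, frames [42, 65]
39 -> fault, evict 42, frames [65, 39]
65 -> hit
39 -> hit
36 -> fault, evict 39, frames [65, 36]
65 -> hit
39 -> fault, evict 65, frames [36, 39]
36 -> hit
89 -> fault, evict 39, frames [36, 89]
Hits: 4 of 10 references → 4/10 = 0.4000.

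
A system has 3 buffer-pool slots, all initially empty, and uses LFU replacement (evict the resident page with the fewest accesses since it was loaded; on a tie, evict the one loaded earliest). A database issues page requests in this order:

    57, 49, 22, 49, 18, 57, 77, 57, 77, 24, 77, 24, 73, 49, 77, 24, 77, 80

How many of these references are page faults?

10

57 → fault, frames {57}
49 → fault, frames {57,49}
22 → fault, frames {57,49,22}
49 → hit
18 → fault, evict 57, frames {49,22,18}
57 → fault, evict 22, frames {49,18,57}
77 → fault, evict 18, frames {49,57,77}
57 → hit
77 → hit
24 → fault, evict 49, frames {57,77,24}
77 → hit
24 → hit
73 → fault, evict 57, frames {77,24,73}
49 → fault, evict 73, frames {77,24,49}
77 → hit
24 → hit
77 → hit
80 → fault, evict 49, frames {77,24,80}
Page faults: 10.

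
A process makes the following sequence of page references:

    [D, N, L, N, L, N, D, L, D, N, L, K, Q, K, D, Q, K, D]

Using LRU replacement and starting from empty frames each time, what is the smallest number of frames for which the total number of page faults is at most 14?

f=1: 18 faults
f=2: 13 faults
f=3: 6 faults
f=4: 6 faults
f=5: 5 faults
Smallest f with faults ≤ 14 is 2.

2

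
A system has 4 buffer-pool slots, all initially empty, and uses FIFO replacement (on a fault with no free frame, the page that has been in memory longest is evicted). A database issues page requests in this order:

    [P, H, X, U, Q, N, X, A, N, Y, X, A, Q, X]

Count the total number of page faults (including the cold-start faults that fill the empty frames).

10

P → fault, frames {P}
H → fault, frames {P,H}
X → fault, frames {P,H,X}
U → fault, frames {P,H,X,U}
Q → fault, evict P, frames {H,X,U,Q}
N → fault, evict H, frames {X,U,Q,N}
X → hit
A → fault, evict X, frames {U,Q,N,A}
N → hit
Y → fault, evict U, frames {Q,N,A,Y}
X → fault, evict Q, frames {N,A,Y,X}
A → hit
Q → fault, evict N, frames {A,Y,X,Q}
X → hit
Page faults: 10.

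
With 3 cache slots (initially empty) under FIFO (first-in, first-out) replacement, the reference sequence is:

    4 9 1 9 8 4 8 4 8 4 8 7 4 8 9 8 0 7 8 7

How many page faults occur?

10

4: fault, frames {4}
9: fault, frames {4,9}
1: fault, frames {4,9,1}
9: hit
8: fault, evict 4, frames {9,1,8}
4: fault, evict 9, frames {1,8,4}
8: hit
4: hit
8: hit
4: hit
8: hit
7: fault, evict 1, frames {8,4,7}
4: hit
8: hit
9: fault, evict 8, frames {4,7,9}
8: fault, evict 4, frames {7,9,8}
0: fault, evict 7, frames {9,8,0}
7: fault, evict 9, frames {8,0,7}
8: hit
7: hit
Page faults: 10.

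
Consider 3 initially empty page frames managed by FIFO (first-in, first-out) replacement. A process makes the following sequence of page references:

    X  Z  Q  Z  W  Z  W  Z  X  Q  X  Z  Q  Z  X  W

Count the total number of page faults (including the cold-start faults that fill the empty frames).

8

X → miss, frames (X)
Z → miss, frames (X Z)
Q → miss, frames (X Z Q)
Z → hit
W → miss, evict X, frames (Z Q W)
Z → hit
W → hit
Z → hit
X → miss, evict Z, frames (Q W X)
Q → hit
X → hit
Z → miss, evict Q, frames (W X Z)
Q → miss, evict W, frames (X Z Q)
Z → hit
X → hit
W → miss, evict X, frames (Z Q W)
Page faults: 8.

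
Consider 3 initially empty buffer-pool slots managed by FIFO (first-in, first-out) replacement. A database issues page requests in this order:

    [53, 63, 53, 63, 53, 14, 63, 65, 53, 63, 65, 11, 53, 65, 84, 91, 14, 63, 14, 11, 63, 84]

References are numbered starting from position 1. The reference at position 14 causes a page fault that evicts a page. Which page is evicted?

53

pos 1: 53: miss, frames [53]
pos 2: 63: miss, frames [53, 63]
pos 3: 53: hit
pos 4: 63: hit
pos 5: 53: hit
pos 6: 14: miss, frames [53, 63, 14]
pos 7: 63: hit
pos 8: 65: miss, evict 53, frames [63, 14, 65]
pos 9: 53: miss, evict 63, frames [14, 65, 53]
pos 10: 63: miss, evict 14, frames [65, 53, 63]
pos 11: 65: hit
pos 12: 11: miss, evict 65, frames [53, 63, 11]
pos 13: 53: hit
pos 14: 65: miss, evict 53, frames [63, 11, 65]
At position 14, page 53 is evicted.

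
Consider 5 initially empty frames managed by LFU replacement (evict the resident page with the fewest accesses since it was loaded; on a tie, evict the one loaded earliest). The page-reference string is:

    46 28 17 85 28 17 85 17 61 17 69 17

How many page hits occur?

46 → fault, frames {46}
28 → fault, frames {46,28}
17 → fault, frames {46,28,17}
85 → fault, frames {46,28,17,85}
28 → hit
17 → hit
85 → hit
17 → hit
61 → fault, frames {46,28,17,85,61}
17 → hit
69 → fault, evict 46, frames {28,17,85,61,69}
17 → hit
Hits: 6.

6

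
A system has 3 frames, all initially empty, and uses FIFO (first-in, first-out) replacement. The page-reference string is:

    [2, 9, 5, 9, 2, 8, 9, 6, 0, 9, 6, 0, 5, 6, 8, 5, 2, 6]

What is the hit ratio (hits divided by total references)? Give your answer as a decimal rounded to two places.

0.39

2 -> miss, frames [2]
9 -> miss, frames [2, 9]
5 -> miss, frames [2, 9, 5]
9 -> hit
2 -> hit
8 -> miss, evict 2, frames [9, 5, 8]
9 -> hit
6 -> miss, evict 9, frames [5, 8, 6]
0 -> miss, evict 5, frames [8, 6, 0]
9 -> miss, evict 8, frames [6, 0, 9]
6 -> hit
0 -> hit
5 -> miss, evict 6, frames [0, 9, 5]
6 -> miss, evict 0, frames [9, 5, 6]
8 -> miss, evict 9, frames [5, 6, 8]
5 -> hit
2 -> miss, evict 5, frames [6, 8, 2]
6 -> hit
Hits: 7 of 18 references → 7/18 = 0.3889.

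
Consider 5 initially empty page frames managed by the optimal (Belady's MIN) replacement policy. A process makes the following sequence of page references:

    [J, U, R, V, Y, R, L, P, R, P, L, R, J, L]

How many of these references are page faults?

J → miss, frames [J]
U → miss, frames [J, U]
R → miss, frames [J, U, R]
V → miss, frames [J, U, R, V]
Y → miss, frames [J, U, R, V, Y]
R → hit
L → miss, evict Y, frames [J, U, R, V, L]
P → miss, evict V, frames [J, U, R, L, P]
R → hit
P → hit
L → hit
R → hit
J → hit
L → hit
Page faults: 7.

7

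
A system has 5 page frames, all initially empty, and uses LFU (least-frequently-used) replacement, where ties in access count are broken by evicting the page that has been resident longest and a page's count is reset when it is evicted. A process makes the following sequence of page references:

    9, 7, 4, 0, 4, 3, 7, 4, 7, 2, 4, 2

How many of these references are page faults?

6

9: miss, frames {9}
7: miss, frames {9,7}
4: miss, frames {9,7,4}
0: miss, frames {9,7,4,0}
4: hit
3: miss, frames {9,7,4,0,3}
7: hit
4: hit
7: hit
2: miss, evict 9, frames {7,4,0,3,2}
4: hit
2: hit
Page faults: 6.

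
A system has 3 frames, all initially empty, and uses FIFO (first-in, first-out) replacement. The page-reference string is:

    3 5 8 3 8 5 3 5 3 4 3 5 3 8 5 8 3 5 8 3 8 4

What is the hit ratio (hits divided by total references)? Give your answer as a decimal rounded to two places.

3 → fault, frames {3}
5 → fault, frames {3,5}
8 → fault, frames {3,5,8}
3 → hit
8 → hit
5 → hit
3 → hit
5 → hit
3 → hit
4 → fault, evict 3, frames {5,8,4}
3 → fault, evict 5, frames {8,4,3}
5 → fault, evict 8, frames {4,3,5}
3 → hit
8 → fault, evict 4, frames {3,5,8}
5 → hit
8 → hit
3 → hit
5 → hit
8 → hit
3 → hit
8 → hit
4 → fault, evict 3, frames {5,8,4}
Hits: 14 of 22 references → 14/22 = 0.6364.

0.64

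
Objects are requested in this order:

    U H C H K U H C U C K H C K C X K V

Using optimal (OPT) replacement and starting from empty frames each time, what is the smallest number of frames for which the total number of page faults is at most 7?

f=1: 18 faults
f=2: 11 faults
f=3: 8 faults
f=4: 6 faults
f=5: 6 faults
f=6: 6 faults
Smallest f with faults ≤ 7 is 4.

4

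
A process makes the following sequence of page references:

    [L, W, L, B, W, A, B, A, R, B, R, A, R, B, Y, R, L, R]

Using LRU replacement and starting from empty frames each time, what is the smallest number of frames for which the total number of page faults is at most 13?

f=1: 18 faults
f=2: 13 faults
f=3: 7 faults
f=4: 7 faults
f=5: 7 faults
f=6: 6 faults
Smallest f with faults ≤ 13 is 2.

2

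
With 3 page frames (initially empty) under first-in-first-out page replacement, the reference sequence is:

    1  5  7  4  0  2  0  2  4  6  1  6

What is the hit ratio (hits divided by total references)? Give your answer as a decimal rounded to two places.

0.33

1 -> miss, frames (1)
5 -> miss, frames (1 5)
7 -> miss, frames (1 5 7)
4 -> miss, evict 1, frames (5 7 4)
0 -> miss, evict 5, frames (7 4 0)
2 -> miss, evict 7, frames (4 0 2)
0 -> hit
2 -> hit
4 -> hit
6 -> miss, evict 4, frames (0 2 6)
1 -> miss, evict 0, frames (2 6 1)
6 -> hit
Hits: 4 of 12 references → 4/12 = 0.3333.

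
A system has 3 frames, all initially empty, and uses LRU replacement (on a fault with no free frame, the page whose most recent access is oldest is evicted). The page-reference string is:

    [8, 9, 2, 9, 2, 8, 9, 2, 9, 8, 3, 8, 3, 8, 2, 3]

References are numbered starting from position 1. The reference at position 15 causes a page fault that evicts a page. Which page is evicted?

9

pos 1: 8: miss, frames (8)
pos 2: 9: miss, frames (8 9)
pos 3: 2: miss, frames (8 9 2)
pos 4: 9: hit
pos 5: 2: hit
pos 6: 8: hit
pos 7: 9: hit
pos 8: 2: hit
pos 9: 9: hit
pos 10: 8: hit
pos 11: 3: miss, evict 2, frames (9 8 3)
pos 12: 8: hit
pos 13: 3: hit
pos 14: 8: hit
pos 15: 2: miss, evict 9, frames (3 8 2)
At position 15, page 9 is evicted.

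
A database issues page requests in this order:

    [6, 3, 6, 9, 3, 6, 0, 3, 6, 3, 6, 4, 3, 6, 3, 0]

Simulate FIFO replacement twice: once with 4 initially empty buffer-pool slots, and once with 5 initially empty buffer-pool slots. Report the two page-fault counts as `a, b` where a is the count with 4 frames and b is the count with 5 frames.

4 frames: F F . F . . F . . . . F . F F . → 7 faults.
5 frames: F F . F . . F . . . . F . . . . → 5 faults.
5 < 7: adding a frame reduced faults, as is typical.

7, 5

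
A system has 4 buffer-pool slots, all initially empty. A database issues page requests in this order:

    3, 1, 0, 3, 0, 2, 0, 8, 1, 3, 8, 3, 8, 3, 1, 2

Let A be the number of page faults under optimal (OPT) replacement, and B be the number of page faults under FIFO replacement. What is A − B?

Under OPT: F F F . . F . F . . . . . . . . → 5 faults.
Under FIFO: F F F . . F . F . F . . . . F . → 7 faults.
A − B = 5 − 7 = -2.

-2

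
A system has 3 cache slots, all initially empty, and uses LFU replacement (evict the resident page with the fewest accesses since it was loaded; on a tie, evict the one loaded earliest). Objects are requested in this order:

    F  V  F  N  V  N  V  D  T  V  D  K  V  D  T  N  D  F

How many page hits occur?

7

F: miss, frames [F]
V: miss, frames [F, V]
F: hit
N: miss, frames [F, V, N]
V: hit
N: hit
V: hit
D: miss, evict F, frames [V, N, D]
T: miss, evict D, frames [V, N, T]
V: hit
D: miss, evict T, frames [V, N, D]
K: miss, evict D, frames [V, N, K]
V: hit
D: miss, evict K, frames [V, N, D]
T: miss, evict D, frames [V, N, T]
N: hit
D: miss, evict T, frames [V, N, D]
F: miss, evict D, frames [V, N, F]
Hits: 7.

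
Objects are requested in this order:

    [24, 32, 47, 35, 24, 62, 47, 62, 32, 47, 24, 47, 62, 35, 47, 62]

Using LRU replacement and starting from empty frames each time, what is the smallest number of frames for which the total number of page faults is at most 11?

f=1: 16 faults
f=2: 14 faults
f=3: 11 faults
f=4: 7 faults
f=5: 5 faults
Smallest f with faults ≤ 11 is 3.

3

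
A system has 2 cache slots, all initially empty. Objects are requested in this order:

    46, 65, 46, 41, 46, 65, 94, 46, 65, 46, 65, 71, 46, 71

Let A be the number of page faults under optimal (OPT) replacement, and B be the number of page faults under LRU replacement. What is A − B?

Under OPT: F F . F . F F . F . . F . . → 7 faults.
Under LRU: F F . F . F F F F . . F F . → 9 faults.
A − B = 7 − 9 = -2.

-2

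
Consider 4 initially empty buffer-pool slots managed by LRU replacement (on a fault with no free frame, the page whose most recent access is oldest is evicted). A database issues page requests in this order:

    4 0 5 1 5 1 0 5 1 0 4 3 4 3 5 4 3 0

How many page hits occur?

4 → fault, frames [4]
0 → fault, frames [4, 0]
5 → fault, frames [4, 0, 5]
1 → fault, frames [4, 0, 5, 1]
5 → hit
1 → hit
0 → hit
5 → hit
1 → hit
0 → hit
4 → hit
3 → fault, evict 5, frames [1, 0, 4, 3]
4 → hit
3 → hit
5 → fault, evict 1, frames [0, 4, 3, 5]
4 → hit
3 → hit
0 → hit
Hits: 12.

12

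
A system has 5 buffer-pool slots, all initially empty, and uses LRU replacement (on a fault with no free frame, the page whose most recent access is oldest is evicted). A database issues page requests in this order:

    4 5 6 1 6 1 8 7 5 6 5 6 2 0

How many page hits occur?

6

4 -> fault, frames [4]
5 -> fault, frames [4, 5]
6 -> fault, frames [4, 5, 6]
1 -> fault, frames [4, 5, 6, 1]
6 -> hit
1 -> hit
8 -> fault, frames [4, 5, 6, 1, 8]
7 -> fault, evict 4, frames [5, 6, 1, 8, 7]
5 -> hit
6 -> hit
5 -> hit
6 -> hit
2 -> fault, evict 1, frames [8, 7, 5, 6, 2]
0 -> fault, evict 8, frames [7, 5, 6, 2, 0]
Hits: 6.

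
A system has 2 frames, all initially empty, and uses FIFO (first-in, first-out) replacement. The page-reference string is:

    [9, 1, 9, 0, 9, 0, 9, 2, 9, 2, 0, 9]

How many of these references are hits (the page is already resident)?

9 -> fault, frames {9}
1 -> fault, frames {9,1}
9 -> hit
0 -> fault, evict 9, frames {1,0}
9 -> fault, evict 1, frames {0,9}
0 -> hit
9 -> hit
2 -> fault, evict 0, frames {9,2}
9 -> hit
2 -> hit
0 -> fault, evict 9, frames {2,0}
9 -> fault, evict 2, frames {0,9}
Hits: 5.

5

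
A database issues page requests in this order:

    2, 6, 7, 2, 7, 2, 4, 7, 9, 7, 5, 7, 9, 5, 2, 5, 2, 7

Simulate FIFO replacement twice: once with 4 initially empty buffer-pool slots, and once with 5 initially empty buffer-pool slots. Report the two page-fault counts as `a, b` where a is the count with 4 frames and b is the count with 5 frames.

4 frames: F F F . . . F . F . F . . . F . . F → 8 faults.
5 frames: F F F . . . F . F . F . . . F . . . → 7 faults.
7 < 8: adding a frame reduced faults, as is typical.

8, 7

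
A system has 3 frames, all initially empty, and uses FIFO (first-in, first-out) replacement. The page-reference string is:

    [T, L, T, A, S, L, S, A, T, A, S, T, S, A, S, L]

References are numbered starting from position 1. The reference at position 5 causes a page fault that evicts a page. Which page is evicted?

T

pos 1: T: fault, frames (T)
pos 2: L: fault, frames (T L)
pos 3: T: hit
pos 4: A: fault, frames (T L A)
pos 5: S: fault, evict T, frames (L A S)
At position 5, page T is evicted.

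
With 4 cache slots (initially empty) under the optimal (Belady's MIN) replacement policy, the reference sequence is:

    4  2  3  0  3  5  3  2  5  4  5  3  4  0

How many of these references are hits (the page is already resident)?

8

4 -> miss, frames {4}
2 -> miss, frames {4,2}
3 -> miss, frames {4,2,3}
0 -> miss, frames {4,2,3,0}
3 -> hit
5 -> miss, evict 0, frames {4,2,3,5}
3 -> hit
2 -> hit
5 -> hit
4 -> hit
5 -> hit
3 -> hit
4 -> hit
0 -> miss, evict 5, frames {4,2,3,0}
Hits: 8.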